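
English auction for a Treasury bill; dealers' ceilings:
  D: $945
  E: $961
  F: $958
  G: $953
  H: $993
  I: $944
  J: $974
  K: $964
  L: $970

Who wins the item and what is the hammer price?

H wins at $974

Open ascending-bid auction: the price rises until one bidder remains; the winner pays the price at which the last rival dropped out.
Sorting limits: 993 (H) > 974 (J) > 970 (L) > 964 (K) > 961 (E) > 958 (F) > …
Bidding ends when J exits at $974; H takes it.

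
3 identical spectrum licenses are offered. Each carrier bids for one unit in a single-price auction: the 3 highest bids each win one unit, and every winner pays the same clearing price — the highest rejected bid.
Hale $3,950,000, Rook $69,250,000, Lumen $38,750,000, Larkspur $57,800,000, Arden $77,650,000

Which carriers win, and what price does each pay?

Arden, Rook, Larkspur; each pays $38,750,000

Bids ranked high→low: 77,650,000 (Arden), 69,250,000 (Rook), 57,800,000 (Larkspur), 38,750,000 (Lumen), 3,950,000 (Hale)
Winners (3 units): Arden, Rook, Larkspur.
Highest unsuccessful bid: $38,750,000 → clearing price.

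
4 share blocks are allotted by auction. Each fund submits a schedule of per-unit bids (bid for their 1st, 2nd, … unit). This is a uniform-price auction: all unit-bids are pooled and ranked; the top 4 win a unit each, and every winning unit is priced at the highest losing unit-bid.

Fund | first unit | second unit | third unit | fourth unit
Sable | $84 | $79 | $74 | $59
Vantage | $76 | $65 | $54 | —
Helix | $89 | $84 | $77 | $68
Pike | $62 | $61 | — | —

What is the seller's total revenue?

Total revenue: $308

Merging the schedules and taking the best 4: 89 (Helix-1), 84 (Sable-1), 84 (Helix-2), 79 (Sable-2)
Highest rejected unit-bid = $77.
Allocation: Helix 2, Sable 2. Every unit priced at $77.
Revenue = 4 × 77 = $308.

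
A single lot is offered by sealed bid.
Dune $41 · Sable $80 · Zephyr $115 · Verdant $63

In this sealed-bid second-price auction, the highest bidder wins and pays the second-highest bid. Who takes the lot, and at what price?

Zephyr pays $80

Bids ranked: 115 (Zephyr) > 80 (Sable) > 63 (Verdant) > 41 (Dune)
Zephyr is highest; pays the second-highest bid, $80.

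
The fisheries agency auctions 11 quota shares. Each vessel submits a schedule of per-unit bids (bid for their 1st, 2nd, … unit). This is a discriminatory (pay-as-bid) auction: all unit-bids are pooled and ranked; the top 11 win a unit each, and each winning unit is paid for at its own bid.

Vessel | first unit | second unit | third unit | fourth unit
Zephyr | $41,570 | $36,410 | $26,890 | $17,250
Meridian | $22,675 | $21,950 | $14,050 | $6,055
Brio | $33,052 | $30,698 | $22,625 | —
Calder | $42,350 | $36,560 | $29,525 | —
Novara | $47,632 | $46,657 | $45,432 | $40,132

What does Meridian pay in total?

Meridian pays $0

Pooled unit-bids ranked (top 11): 47,632 (Novara-1), 46,657 (Novara-2), 45,432 (Novara-3), 42,350 (Calder-1), 41,570 (Zephyr-1), 40,132 (Novara-4), 36,560 (Calder-2), 36,410 (Zephyr-2), 33,052 (Brio-1), 30,698 (Brio-2), 29,525 (Calder-3)
Next rejected bid: $26,890 (not a price — pay-as-bid).
Meridian wins no units.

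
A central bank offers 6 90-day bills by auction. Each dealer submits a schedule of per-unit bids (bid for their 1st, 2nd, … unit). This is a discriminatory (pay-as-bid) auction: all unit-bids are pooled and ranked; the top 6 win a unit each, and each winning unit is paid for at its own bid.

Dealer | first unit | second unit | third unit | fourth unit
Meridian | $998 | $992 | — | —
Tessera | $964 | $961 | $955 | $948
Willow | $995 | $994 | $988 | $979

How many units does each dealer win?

Pooled unit-bids ranked (top 6): 998 (Meridian-1), 995 (Willow-1), 994 (Willow-2), 992 (Meridian-2), 988 (Willow-3), 979 (Willow-4)
Next rejected bid: $964 (not a price — pay-as-bid).
Allocation: Meridian 2, Willow 4.

Meridian 2, Willow 4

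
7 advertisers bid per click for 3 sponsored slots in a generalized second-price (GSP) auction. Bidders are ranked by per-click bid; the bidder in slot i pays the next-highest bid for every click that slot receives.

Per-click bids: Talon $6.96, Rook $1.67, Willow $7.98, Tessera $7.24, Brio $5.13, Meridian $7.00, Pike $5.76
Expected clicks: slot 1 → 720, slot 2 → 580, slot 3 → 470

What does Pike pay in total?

Sorting advertisers: $7.98 (Willow) > $7.24 (Tessera) > $7.00 (Meridian) > $6.96 (Talon) > …
Pike ranks below slot 3 → no slot, pays nothing.

Pike pays $0.00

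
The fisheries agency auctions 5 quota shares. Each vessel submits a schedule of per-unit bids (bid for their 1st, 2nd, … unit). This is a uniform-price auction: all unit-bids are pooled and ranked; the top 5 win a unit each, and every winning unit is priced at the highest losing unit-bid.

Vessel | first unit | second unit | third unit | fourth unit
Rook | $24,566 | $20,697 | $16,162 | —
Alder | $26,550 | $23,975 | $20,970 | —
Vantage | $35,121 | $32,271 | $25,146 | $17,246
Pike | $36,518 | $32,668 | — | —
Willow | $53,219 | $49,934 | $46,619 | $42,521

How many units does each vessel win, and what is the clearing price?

Merging the schedules and taking the best 5: 53,219 (Willow-1), 49,934 (Willow-2), 46,619 (Willow-3), 42,521 (Willow-4), 36,518 (Pike-1)
Highest rejected unit-bid = $35,121.
Allocation: Pike 1, Willow 4.

Pike 1, Willow 4; clearing price $35,121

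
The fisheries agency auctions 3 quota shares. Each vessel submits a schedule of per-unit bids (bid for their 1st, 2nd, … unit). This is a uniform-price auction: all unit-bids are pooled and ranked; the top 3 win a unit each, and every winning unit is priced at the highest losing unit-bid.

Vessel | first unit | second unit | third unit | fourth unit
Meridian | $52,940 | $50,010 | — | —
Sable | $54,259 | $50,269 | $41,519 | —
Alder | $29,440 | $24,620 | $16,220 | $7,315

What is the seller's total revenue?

All unit-bids, highest first — top 3: 54,259 (Sable-1), 52,940 (Meridian-1), 50,269 (Sable-2)
The (k+1)-th unit-bid is $50,010.
Allocation: Meridian 1, Sable 2. Every unit priced at $50,010.
Revenue = 3 × 50,010 = $150,030.

Total revenue: $150,030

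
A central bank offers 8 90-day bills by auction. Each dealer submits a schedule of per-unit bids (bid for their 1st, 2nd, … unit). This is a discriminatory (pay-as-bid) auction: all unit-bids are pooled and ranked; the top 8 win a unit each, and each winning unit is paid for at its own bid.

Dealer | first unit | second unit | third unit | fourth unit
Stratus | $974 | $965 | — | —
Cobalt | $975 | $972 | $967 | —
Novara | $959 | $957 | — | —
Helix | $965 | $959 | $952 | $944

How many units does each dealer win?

All unit-bids, highest first — top 8: 975 (Cobalt-1), 974 (Stratus-1), 972 (Cobalt-2), 967 (Cobalt-3), 965 (Stratus-2), 965 (Helix-1), 959 (Novara-1), 959 (Helix-2)
Next rejected bid: $957 (not a price — pay-as-bid).
Allocation: Cobalt 3, Helix 2, Novara 1, Stratus 2.

Cobalt 3, Helix 2, Novara 1, Stratus 2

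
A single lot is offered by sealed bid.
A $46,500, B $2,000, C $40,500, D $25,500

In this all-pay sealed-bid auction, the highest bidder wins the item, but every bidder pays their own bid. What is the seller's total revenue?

Bids in order: 46,500 (A) > 40,500 (C) > 25,500 (D) > 2,000 (B)
A wins with the top bid; all bids are sunk regardless.
Every bidder forfeits their bid regardless of winning.
Revenue = 46,500 + 2,000 + 40,500 + 25,500 = $114,500.

Total revenue: $114,500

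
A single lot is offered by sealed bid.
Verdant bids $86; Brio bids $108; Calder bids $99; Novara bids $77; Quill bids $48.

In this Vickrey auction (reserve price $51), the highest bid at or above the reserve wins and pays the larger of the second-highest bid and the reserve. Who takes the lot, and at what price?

Brio pays $99

Bids in order: 108 (Brio) > 99 (Calder) > 86 (Verdant) > 77 (Novara) > 48 (Quill)
Highest eligible bid: Brio at $108.
max(second-highest $99, reserve $51) = $99; the reserve does not bind.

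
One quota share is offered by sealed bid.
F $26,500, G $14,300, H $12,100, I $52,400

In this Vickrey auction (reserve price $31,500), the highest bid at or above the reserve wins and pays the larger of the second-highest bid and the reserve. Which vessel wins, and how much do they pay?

Vickrey auction (reserve price $31,500): the highest bid at or above the reserve wins and pays the larger of the second-highest bid and the reserve.
Bids ranked: 52,400 (I) > 26,500 (F) > 14,300 (G) > 12,100 (H)
Highest eligible bid: I at $52,400.
max(second-highest $26,500, reserve $31,500) = $31,500.

I pays $31,500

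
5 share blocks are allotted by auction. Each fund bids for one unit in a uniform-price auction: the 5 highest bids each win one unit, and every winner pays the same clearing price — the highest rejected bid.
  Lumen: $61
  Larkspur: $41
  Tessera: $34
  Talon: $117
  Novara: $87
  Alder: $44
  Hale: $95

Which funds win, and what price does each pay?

Sorting: 117 (Talon), 95 (Hale), 87 (Novara), 61 (Lumen), 44 (Alder), 41 (Larkspur), 34 (Tessera)
Winners (5 units): Talon, Hale, Novara, Lumen, Alder.
Clearing price = highest rejected bid = $41.

Talon, Hale, Novara, Lumen, Alder; each pays $41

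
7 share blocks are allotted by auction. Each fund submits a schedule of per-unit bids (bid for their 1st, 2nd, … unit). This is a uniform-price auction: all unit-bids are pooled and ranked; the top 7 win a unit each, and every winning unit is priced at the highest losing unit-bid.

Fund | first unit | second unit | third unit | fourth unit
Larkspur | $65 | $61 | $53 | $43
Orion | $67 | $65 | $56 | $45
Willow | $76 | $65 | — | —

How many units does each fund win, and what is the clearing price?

All unit-bids, highest first — top 7: 76 (Willow-1), 67 (Orion-1), 65 (Larkspur-1), 65 (Orion-2), 65 (Willow-2), 61 (Larkspur-2), 56 (Orion-3)
First bid not allocated: $53.
Allocation: Larkspur 2, Orion 3, Willow 2.

Larkspur 2, Orion 3, Willow 2; clearing price $53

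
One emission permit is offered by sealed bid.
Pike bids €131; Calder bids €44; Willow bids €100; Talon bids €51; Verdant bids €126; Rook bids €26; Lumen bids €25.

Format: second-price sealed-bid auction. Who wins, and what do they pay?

Pike pays €126

Rule: the highest bidder wins and pays the second-highest bid.
Bids in order: 131 (Pike) > 126 (Verdant) > 100 (Willow) > 51 (Talon) > 44 (Calder) > 26 (Rook) > …
Second-price: Pike pays Verdant's bid of €126.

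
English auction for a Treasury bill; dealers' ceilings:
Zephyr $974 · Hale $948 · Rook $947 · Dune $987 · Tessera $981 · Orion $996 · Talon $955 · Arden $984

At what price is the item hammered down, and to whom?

Sorting limits: 996 (Orion) > 987 (Dune) > 984 (Arden) > 981 (Tessera) > 974 (Zephyr) > 955 (Talon) > …
Once the price passes $987, only Orion is left; the hammer falls at Dune's limit of $987.

Orion wins at $987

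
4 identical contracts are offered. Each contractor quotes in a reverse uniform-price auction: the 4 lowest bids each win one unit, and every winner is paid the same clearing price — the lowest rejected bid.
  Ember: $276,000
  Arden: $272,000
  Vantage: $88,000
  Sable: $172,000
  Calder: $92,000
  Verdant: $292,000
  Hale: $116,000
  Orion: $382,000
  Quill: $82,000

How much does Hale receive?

Bids ranked low→high: 82,000 (Quill), 88,000 (Vantage), 92,000 (Calder), 116,000 (Hale), 172,000 (Sable), 272,000 (Arden), …
The 4 lowest are Quill, Vantage, Calder, Hale.
Clearing price = lowest rejected bid = $172,000.
Hale wins → is paid $172,000.

Hale is paid $172,000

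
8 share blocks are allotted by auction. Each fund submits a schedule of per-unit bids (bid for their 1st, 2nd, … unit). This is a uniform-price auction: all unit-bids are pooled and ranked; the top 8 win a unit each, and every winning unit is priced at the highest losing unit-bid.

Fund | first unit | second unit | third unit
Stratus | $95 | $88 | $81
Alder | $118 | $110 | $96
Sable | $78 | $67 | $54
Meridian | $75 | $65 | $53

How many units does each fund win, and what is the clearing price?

All unit-bids, highest first — top 8: 118 (Alder-1), 110 (Alder-2), 96 (Alder-3), 95 (Stratus-1), 88 (Stratus-2), 81 (Stratus-3), 78 (Sable-1), 75 (Meridian-1)
Highest rejected unit-bid = $67.
Allocation: Alder 3, Meridian 1, Sable 1, Stratus 3.

Alder 3, Meridian 1, Sable 1, Stratus 3; clearing price $67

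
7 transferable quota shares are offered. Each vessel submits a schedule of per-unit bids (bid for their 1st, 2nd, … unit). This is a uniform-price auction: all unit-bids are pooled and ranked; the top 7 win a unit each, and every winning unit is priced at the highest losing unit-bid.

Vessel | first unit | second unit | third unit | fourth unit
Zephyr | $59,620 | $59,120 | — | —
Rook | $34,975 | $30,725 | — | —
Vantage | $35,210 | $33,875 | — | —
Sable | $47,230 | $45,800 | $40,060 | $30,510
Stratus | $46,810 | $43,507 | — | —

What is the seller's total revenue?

Total revenue: $246,470

Pooled unit-bids ranked (top 7): 59,620 (Zephyr-1), 59,120 (Zephyr-2), 47,230 (Sable-1), 46,810 (Stratus-1), 45,800 (Sable-2), 43,507 (Stratus-2), 40,060 (Sable-3)
The (k+1)-th unit-bid is $35,210.
Allocation: Sable 3, Stratus 2, Zephyr 2. Every unit priced at $35,210.
Revenue = 7 × 35,210 = $246,470.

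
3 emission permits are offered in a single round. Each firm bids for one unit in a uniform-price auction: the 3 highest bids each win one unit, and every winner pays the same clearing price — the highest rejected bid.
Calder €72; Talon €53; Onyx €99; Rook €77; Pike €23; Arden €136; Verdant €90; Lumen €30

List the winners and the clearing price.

Ordering the bids: 136 (Arden), 99 (Onyx), 90 (Verdant), 77 (Rook), 72 (Calder), …
Winners (3 units): Arden, Onyx, Verdant.
Clearing price = highest rejected bid = €77.

Arden, Onyx, Verdant; each pays €77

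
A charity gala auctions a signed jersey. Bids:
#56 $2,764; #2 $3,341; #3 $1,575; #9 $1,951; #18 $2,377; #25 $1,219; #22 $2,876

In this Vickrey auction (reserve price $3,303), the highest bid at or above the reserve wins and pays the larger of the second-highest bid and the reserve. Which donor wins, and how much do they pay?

#2 pays $3,303

Rule: the highest bid at or above the reserve wins and pays the larger of the second-highest bid and the reserve.
Sorting bids: 3,341 (#2) > 2,876 (#22) > 2,764 (#56) > 2,377 (#18) > 1,951 (#9) > 1,575 (#3) > …
Highest eligible bid: #2 at $3,341.
Second-highest bid $2,876 is below the reserve $3,303, so the reserve binds → payment $3,303.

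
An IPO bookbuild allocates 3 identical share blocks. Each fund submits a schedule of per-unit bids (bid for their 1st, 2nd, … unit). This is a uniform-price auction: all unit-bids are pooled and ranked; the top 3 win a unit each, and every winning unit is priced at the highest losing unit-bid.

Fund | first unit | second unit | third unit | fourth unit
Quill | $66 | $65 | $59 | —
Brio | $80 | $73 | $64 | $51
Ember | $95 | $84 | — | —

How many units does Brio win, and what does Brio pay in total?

All unit-bids, highest first — top 3: 95 (Ember-1), 84 (Ember-2), 80 (Brio-1)
First bid not allocated: $73.
Brio wins 1 unit(s) at $73 each.

Brio: 1 unit, pays $73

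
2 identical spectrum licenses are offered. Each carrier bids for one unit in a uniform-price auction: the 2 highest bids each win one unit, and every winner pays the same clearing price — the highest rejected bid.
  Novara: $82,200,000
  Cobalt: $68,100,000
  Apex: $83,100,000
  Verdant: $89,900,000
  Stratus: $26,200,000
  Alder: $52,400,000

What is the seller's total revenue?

Bids ranked high→low: 89,900,000 (Verdant), 83,100,000 (Apex), 82,200,000 (Novara), 68,100,000 (Cobalt), …
The 2 highest are Verdant, Apex.
Highest unsuccessful bid: $82,200,000 → clearing price.
Total revenue = 2 × $82,200,000 = $164,400,000.

Total revenue: $164,400,000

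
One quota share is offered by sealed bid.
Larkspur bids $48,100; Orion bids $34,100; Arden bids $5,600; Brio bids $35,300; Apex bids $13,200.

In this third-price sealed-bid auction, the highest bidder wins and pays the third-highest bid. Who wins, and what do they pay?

Larkspur pays $34,100

Rule: the highest bidder wins and pays the third-highest bid.
Bids in order: 48,100 (Larkspur) > 35,300 (Brio) > 34,100 (Orion) > 13,200 (Apex) > 5,600 (Arden)
Larkspur wins; payment is bid #3 in the ranking = $34,100.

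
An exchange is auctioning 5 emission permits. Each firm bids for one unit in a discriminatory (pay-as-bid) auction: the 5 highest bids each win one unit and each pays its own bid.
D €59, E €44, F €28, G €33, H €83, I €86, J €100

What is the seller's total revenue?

Total revenue: €372

Bids ranked high→low: 100 (J), 86 (I), 83 (H), 59 (D), 44 (E), 33 (G), 28 (F)
The 5 highest are J, I, H, D, E.
Total revenue = 100 + 86 + 83 + 59 + 44 = €372.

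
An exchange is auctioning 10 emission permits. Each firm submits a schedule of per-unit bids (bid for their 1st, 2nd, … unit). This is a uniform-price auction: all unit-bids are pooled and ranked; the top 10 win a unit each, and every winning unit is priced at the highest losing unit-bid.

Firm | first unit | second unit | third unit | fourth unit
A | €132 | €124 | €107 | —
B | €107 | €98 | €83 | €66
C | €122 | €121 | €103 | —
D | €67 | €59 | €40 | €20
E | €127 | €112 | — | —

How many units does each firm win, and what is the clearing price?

Pooled unit-bids ranked (top 10): 132 (A-1), 127 (E-1), 124 (A-2), 122 (C-1), 121 (C-2), 112 (E-2), 107 (A-3), 107 (B-1), 103 (C-3), 98 (B-2)
First bid not allocated: €83.
Allocation: A 3, B 2, C 3, E 2.

A 3, B 2, C 3, E 2; clearing price €83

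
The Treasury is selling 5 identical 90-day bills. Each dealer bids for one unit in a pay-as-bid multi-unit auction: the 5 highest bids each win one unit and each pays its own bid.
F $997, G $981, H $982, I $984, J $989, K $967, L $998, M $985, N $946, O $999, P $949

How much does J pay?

Ordering the bids: 999 (O), 998 (L), 997 (F), 989 (J), 985 (M), 984 (I), 982 (H), …
The 5 highest are O, L, F, J, M.
J wins → own bid $989.

J pays $989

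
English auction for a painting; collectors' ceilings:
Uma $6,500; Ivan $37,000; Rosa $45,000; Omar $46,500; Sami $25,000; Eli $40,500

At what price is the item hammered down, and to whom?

Limits in order: 46,500 (Omar) > 45,000 (Rosa) > 40,500 (Eli) > 37,000 (Ivan) > 25,000 (Sami) > 6,500 (Uma)
Rosa is the last rival to drop out, at $45,000; Omar remains and wins at that price.

Omar wins at $45,000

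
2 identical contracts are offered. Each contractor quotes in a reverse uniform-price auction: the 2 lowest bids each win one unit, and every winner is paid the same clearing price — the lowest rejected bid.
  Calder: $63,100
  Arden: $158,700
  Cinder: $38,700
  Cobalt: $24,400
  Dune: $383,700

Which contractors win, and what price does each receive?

Bids ranked low→high: 24,400 (Cobalt), 38,700 (Cinder), 63,100 (Calder), 158,700 (Arden), …
Lowest 2: Cobalt, Cinder.
Clearing price = lowest rejected bid = $63,100.

Cobalt, Cinder; each is paid $63,100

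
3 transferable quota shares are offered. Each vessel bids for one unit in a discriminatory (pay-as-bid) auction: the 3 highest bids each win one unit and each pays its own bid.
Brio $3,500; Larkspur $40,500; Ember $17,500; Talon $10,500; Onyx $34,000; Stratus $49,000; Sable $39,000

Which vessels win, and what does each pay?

Stratus $49,000, Larkspur $40,500, Sable $39,000

Bids ranked high→low: 49,000 (Stratus), 40,500 (Larkspur), 39,000 (Sable), 34,000 (Onyx), 17,500 (Ember), …
Top 3: Stratus, Larkspur, Sable.
Each winner pays its own bid: Stratus $49,000, Larkspur $40,500, Sable $39,000.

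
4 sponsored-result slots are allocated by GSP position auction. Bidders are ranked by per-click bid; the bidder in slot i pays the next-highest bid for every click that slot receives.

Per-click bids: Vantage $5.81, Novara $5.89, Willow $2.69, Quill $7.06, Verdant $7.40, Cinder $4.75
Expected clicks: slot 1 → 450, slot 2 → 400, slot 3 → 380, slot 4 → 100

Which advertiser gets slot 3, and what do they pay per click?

Novara; $5.81 per click

Sorting advertisers: $7.40 (Verdant) > $7.06 (Quill) > $5.89 (Novara) > $5.81 (Vantage) > $4.75 (Cinder) > …
Slot 3 goes to the third-ranked bidder, Novara, who pays the next bid down: $5.81/click.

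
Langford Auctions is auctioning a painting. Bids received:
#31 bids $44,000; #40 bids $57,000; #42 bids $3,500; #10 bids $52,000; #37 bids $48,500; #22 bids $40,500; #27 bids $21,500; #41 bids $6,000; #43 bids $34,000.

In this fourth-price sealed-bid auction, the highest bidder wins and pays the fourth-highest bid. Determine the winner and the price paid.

#40 pays $44,000

Rule: the highest bidder wins and pays the fourth-highest bid.
Sorting bids: 57,000 (#40) > 52,000 (#10) > 48,500 (#37) > 44,000 (#31) > 40,500 (#22) > 34,000 (#43) > …
#40 wins; payment is bid #4 in the ranking = $44,000.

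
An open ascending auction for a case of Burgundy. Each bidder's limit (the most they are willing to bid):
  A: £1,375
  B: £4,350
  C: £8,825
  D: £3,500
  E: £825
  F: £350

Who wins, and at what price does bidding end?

C wins at £4,350

Sorting limits: 8,825 (C) > 4,350 (B) > 3,500 (D) > 1,375 (A) > 825 (E) > 350 (F)
Bidding ends when B exits at £4,350; C takes it.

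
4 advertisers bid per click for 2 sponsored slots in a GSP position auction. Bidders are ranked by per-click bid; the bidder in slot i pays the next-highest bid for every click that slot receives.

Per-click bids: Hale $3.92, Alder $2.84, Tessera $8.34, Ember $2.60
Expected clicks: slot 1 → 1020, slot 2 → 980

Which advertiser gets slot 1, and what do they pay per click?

Tessera; $3.92 per click

Sorting advertisers: $8.34 (Tessera) > $3.92 (Hale) > $2.84 (Alder) > …
Slot 1 goes to the first-ranked bidder, Tessera, who pays the next bid down: $3.92/click.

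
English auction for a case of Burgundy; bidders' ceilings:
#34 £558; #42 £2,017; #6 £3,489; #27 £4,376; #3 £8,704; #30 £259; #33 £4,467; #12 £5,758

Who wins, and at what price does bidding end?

#3 wins at £5,758

Sorting limits: 8,704 (#3) > 5,758 (#12) > 4,467 (#33) > 4,376 (#27) > 3,489 (#6) > 2,017 (#42) > …
Once the price passes £5,758, only #3 is left; the hammer falls at #12's limit of £5,758.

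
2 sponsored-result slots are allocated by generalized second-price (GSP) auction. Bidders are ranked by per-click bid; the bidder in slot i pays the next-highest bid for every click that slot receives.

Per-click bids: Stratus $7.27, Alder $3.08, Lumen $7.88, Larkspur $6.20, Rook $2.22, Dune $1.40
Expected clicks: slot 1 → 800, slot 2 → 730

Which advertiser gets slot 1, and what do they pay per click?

Lumen; $7.27 per click

Ranked by bid: $7.88 (Lumen) > $7.27 (Stratus) > $6.20 (Larkspur) > …
Slot 1 goes to the first-ranked bidder, Lumen, who pays the next bid down: $7.27/click.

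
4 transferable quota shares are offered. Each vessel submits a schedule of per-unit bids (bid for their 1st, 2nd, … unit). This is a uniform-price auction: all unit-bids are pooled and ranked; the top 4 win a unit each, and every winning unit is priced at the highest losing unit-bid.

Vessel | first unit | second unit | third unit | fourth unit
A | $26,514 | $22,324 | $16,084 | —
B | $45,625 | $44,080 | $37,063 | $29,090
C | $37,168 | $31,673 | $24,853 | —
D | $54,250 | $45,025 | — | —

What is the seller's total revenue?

Total revenue: $148,672

Pooled unit-bids ranked (top 4): 54,250 (D-1), 45,625 (B-1), 45,025 (D-2), 44,080 (B-2)
The (k+1)-th unit-bid is $37,168.
Allocation: B 2, D 2. Every unit priced at $37,168.
Revenue = 4 × 37,168 = $148,672.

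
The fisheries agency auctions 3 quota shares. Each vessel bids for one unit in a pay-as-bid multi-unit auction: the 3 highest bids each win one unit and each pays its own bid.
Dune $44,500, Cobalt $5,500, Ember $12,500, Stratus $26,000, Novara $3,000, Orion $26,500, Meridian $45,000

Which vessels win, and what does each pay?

Meridian $45,000, Dune $44,500, Orion $26,500

Sorting: 45,000 (Meridian), 44,500 (Dune), 26,500 (Orion), 26,000 (Stratus), 12,500 (Ember), …
Winners (3 units): Meridian, Dune, Orion.
Each winner pays its own bid: Meridian $45,000, Dune $44,500, Orion $26,500.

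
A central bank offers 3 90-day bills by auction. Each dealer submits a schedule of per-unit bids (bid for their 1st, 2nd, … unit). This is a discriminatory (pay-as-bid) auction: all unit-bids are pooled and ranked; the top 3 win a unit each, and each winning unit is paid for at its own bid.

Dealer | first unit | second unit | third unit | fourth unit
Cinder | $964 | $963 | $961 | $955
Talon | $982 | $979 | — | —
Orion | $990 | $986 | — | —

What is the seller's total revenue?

Merging the schedules and taking the best 3: 990 (Orion-1), 986 (Orion-2), 982 (Talon-1)
Next rejected bid: $979 (not a price — pay-as-bid).
Each winning unit pays its own bid.
Revenue = 990 + 986 + 982 = $2,958.

Total revenue: $2,958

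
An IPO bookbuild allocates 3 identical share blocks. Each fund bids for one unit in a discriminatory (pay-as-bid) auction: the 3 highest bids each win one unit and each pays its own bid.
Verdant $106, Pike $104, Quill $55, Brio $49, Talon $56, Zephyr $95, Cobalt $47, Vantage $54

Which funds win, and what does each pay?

Sorting: 106 (Verdant), 104 (Pike), 95 (Zephyr), 56 (Talon), 55 (Quill), …
Top 3: Verdant, Pike, Zephyr.
Each winner pays its own bid: Verdant $106, Pike $104, Zephyr $95.

Verdant $106, Pike $104, Zephyr $95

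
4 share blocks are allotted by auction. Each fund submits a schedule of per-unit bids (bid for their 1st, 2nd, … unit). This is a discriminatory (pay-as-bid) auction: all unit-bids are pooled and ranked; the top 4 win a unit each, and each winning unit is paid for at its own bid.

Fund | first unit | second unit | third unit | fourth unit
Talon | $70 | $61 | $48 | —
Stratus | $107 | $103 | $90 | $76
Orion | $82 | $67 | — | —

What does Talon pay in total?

Talon pays $0

Merging the schedules and taking the best 4: 107 (Stratus-1), 103 (Stratus-2), 90 (Stratus-3), 82 (Orion-1)
Next rejected bid: $76 (not a price — pay-as-bid).
Talon wins no units.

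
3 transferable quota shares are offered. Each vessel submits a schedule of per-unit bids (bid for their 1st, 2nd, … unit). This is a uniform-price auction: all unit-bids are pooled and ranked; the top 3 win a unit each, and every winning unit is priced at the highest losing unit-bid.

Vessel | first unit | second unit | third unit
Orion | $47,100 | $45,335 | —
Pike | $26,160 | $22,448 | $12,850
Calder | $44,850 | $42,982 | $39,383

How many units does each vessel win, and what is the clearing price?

Calder 1, Orion 2; clearing price $42,982

Merging the schedules and taking the best 3: 47,100 (Orion-1), 45,335 (Orion-2), 44,850 (Calder-1)
Highest rejected unit-bid = $42,982.
Allocation: Calder 1, Orion 2.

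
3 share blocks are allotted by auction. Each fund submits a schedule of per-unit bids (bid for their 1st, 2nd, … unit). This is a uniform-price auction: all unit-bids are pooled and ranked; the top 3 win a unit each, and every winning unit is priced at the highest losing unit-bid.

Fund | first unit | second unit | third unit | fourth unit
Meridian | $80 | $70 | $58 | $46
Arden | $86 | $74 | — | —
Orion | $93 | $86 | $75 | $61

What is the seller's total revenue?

Total revenue: $240

All unit-bids, highest first — top 3: 93 (Orion-1), 86 (Arden-1), 86 (Orion-2)
The (k+1)-th unit-bid is $80.
Allocation: Arden 1, Orion 2. Every unit priced at $80.
Revenue = 3 × 80 = $240.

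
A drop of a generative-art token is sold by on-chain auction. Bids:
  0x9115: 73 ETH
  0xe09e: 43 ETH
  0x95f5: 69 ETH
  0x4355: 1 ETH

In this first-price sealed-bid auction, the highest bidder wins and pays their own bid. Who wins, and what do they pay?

0x9115 pays 73 ETH

Bids ranked: 73 (0x9115) > 69 (0x95f5) > 43 (0xe09e) > 1 (0x4355)
0x9115 is highest → pays own bid, 73 ETH.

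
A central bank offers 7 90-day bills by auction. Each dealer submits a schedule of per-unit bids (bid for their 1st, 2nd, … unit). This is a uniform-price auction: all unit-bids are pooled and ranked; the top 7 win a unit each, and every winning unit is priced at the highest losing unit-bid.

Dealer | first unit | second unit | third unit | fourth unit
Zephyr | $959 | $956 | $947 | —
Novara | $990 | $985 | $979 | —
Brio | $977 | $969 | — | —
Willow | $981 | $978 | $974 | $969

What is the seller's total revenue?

Total revenue: $6,783

Merging the schedules and taking the best 7: 990 (Novara-1), 985 (Novara-2), 981 (Willow-1), 979 (Novara-3), 978 (Willow-2), 977 (Brio-1), 974 (Willow-3)
The (k+1)-th unit-bid is $969.
Allocation: Brio 1, Novara 3, Willow 3. Every unit priced at $969.
Revenue = 7 × 969 = $6,783.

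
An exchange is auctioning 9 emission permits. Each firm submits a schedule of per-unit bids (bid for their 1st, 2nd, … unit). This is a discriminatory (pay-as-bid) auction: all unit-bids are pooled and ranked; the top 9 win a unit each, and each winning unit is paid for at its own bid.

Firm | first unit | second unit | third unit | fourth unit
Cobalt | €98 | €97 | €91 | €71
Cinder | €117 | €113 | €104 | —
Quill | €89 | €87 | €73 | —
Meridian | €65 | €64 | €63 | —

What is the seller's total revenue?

Pooled unit-bids ranked (top 9): 117 (Cinder-1), 113 (Cinder-2), 104 (Cinder-3), 98 (Cobalt-1), 97 (Cobalt-2), 91 (Cobalt-3), 89 (Quill-1), 87 (Quill-2), 73 (Quill-3)
Next rejected bid: €71 (not a price — pay-as-bid).
Each winning unit pays its own bid.
Revenue = 117 + 113 + 104 + 98 + 97 + 91 + 89 + 87 + 73 = €869.

Total revenue: €869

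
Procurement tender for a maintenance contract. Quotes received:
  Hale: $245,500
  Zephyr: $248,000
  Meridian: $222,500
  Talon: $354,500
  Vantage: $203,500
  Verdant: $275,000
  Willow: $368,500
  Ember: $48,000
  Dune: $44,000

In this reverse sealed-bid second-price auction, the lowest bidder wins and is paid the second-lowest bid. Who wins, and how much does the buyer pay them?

Dune is paid $48,000

Bids ranked: 44,000 (Dune) < 48,000 (Ember) < 203,500 (Vantage) < 222,500 (Meridian) < 245,500 (Hale) < 248,000 (Zephyr) < …
Dune wins with the lowest bid; price is set by the runner-up at $48,000.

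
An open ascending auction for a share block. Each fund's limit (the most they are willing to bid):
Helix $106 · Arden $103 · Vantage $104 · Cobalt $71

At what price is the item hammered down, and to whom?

Limits in order: 106 (Helix) > 104 (Vantage) > 103 (Arden) > 71 (Cobalt)
Vantage is the last rival to drop out, at $104; Helix remains and wins at that price.

Helix wins at $104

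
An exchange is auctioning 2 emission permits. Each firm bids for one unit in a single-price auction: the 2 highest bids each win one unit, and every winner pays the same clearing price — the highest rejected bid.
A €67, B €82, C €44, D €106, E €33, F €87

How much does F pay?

F pays €82

Sorting: 106 (D), 87 (F), 82 (B), 67 (A), …
Top 2: D, F.
Clearing price = highest rejected bid = €82.
F wins → pays €82.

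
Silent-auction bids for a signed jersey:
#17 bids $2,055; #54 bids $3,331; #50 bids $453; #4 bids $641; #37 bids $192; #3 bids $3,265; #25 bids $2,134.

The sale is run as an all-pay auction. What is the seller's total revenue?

Total revenue: $12,071

Bids in order: 3,331 (#54) > 3,265 (#3) > 2,134 (#25) > 2,055 (#17) > 641 (#4) > 453 (#50) > …
Every bidder forfeits their bid regardless of winning.
Revenue = 2,055 + 3,331 + 453 + 641 + 192 + 3,265 + 2,134 = $12,071.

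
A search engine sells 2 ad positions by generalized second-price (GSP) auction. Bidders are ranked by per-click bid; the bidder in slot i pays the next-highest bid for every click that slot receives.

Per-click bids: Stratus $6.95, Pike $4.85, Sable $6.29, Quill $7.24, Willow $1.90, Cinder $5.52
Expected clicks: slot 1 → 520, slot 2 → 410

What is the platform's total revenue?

Total revenue: $6192.90

Sorting advertisers: $7.24 (Quill) > $6.95 (Stratus) > $6.29 (Sable) > …
Slot 1: Quill pays $6.95 × 520 = $3614.00
Slot 2: Stratus pays $6.29 × 410 = $2578.90
Total = $6192.90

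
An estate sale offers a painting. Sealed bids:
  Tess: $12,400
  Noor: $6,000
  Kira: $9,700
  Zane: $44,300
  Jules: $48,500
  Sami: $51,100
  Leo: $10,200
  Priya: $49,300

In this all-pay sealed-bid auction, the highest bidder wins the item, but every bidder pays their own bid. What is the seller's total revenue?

Total revenue: $231,500

Bids in order: 51,100 (Sami) > 49,300 (Priya) > 48,500 (Jules) > 44,300 (Zane) > 12,400 (Tess) > 10,200 (Leo) > …
Every bidder forfeits their bid regardless of winning.
Revenue = 12,400 + 6,000 + 9,700 + 44,300 + 48,500 + 51,100 + 10,200 + 49,300 = $231,500.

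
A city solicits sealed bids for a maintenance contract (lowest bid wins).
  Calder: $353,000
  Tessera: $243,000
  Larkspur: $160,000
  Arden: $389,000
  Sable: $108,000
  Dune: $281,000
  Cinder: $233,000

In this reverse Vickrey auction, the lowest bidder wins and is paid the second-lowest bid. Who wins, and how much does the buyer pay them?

Sable is paid $160,000

Bids ranked: 108,000 (Sable) < 160,000 (Larkspur) < 233,000 (Cinder) < 243,000 (Tessera) < 281,000 (Dune) < 353,000 (Calder) < …
Second-price: Sable is paid Larkspur's bid of $160,000.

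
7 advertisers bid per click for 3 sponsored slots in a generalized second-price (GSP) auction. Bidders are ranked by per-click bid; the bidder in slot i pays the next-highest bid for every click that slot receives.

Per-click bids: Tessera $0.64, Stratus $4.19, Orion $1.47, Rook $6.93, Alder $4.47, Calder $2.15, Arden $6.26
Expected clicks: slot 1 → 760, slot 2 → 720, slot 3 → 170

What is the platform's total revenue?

Total revenue: $8688.30

Sorting advertisers: $6.93 (Rook) > $6.26 (Arden) > $4.47 (Alder) > $4.19 (Stratus) > …
Slot 1: Rook pays $6.26 × 760 = $4757.60
Slot 2: Arden pays $4.47 × 720 = $3218.40
Slot 3: Alder pays $4.19 × 170 = $712.30
Total = $8688.30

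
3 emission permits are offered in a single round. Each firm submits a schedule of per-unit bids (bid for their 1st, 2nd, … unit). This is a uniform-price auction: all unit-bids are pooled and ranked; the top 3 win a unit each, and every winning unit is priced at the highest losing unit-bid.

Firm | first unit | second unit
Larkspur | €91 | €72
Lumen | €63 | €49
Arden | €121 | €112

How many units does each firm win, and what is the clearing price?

Arden 2, Larkspur 1; clearing price €72

All unit-bids, highest first — top 3: 121 (Arden-1), 112 (Arden-2), 91 (Larkspur-1)
Highest rejected unit-bid = €72.
Allocation: Arden 2, Larkspur 1.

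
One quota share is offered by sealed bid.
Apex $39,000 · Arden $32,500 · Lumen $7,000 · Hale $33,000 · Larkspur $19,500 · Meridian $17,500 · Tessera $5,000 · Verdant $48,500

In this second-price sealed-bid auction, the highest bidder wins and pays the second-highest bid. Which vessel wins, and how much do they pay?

Verdant pays $39,000

Bids ranked: 48,500 (Verdant) > 39,000 (Apex) > 33,000 (Hale) > 32,500 (Arden) > 19,500 (Larkspur) > 17,500 (Meridian) > …
Second-price: Verdant pays Apex's bid of $39,000.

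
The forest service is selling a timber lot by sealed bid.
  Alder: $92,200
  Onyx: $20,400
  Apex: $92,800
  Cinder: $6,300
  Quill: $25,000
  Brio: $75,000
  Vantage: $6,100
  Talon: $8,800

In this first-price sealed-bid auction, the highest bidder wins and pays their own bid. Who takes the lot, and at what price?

Bids in order: 92,800 (Apex) > 92,200 (Alder) > 75,000 (Brio) > 25,000 (Quill) > 20,400 (Onyx) > 8,800 (Talon) > …
First-price: Apex pays what they bid, $92,800.

Apex pays $92,800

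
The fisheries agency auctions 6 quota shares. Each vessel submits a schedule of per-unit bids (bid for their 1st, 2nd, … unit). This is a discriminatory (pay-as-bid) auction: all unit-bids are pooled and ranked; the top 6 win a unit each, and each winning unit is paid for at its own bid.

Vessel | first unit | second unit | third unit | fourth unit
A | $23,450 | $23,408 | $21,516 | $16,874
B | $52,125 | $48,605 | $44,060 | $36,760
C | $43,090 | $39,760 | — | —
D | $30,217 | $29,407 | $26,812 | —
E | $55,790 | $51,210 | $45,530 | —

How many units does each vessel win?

All unit-bids, highest first — top 6: 55,790 (E-1), 52,125 (B-1), 51,210 (E-2), 48,605 (B-2), 45,530 (E-3), 44,060 (B-3)
Next rejected bid: $43,090 (not a price — pay-as-bid).
Allocation: B 3, E 3.

B 3, E 3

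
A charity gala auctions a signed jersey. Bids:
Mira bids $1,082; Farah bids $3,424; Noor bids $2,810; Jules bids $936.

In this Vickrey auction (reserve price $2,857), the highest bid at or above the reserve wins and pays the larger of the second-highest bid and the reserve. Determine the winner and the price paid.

Farah pays $2,857

Bids ranked: 3,424 (Farah) > 2,810 (Noor) > 1,082 (Mira) > 936 (Jules)
Farah has the top bid at or above the reserve ($3,424).
Second-highest bid $2,810 is below the reserve $2,857, so the reserve binds → payment $2,857.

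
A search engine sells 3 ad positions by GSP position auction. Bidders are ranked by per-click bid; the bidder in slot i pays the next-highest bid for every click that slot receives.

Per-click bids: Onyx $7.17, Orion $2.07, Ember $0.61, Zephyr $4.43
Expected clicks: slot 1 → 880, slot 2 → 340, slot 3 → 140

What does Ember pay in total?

Ranked by bid: $7.17 (Onyx) > $4.43 (Zephyr) > $2.07 (Orion) > $0.61 (Ember)
Ember ranks below slot 3 → no slot, pays nothing.

Ember pays $0.00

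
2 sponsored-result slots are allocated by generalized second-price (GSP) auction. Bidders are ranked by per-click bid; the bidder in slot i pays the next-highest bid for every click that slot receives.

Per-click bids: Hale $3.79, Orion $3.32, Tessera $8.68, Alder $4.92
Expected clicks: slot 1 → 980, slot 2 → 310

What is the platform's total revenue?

Sorting advertisers: $8.68 (Tessera) > $4.92 (Alder) > $3.79 (Hale) > …
Slot 1: Tessera pays $4.92 × 980 = $4821.60
Slot 2: Alder pays $3.79 × 310 = $1174.90
Total = $5996.50

Total revenue: $5996.50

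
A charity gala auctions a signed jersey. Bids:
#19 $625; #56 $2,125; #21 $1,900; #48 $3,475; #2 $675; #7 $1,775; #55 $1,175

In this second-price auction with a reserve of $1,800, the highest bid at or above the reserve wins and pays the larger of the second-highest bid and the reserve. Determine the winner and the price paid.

Bids in order: 3,475 (#48) > 2,125 (#56) > 1,900 (#21) > 1,775 (#7) > 1,175 (#55) > 675 (#2) > …
#48 has the top bid at or above the reserve ($3,475).
max(second-highest $2,125, reserve $1,800) = $2,125; the reserve does not bind.

#48 pays $2,125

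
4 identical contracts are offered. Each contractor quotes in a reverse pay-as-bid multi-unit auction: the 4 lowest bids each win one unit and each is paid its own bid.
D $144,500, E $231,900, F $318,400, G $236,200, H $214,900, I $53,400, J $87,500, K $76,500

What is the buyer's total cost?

Total cost: $361,900

Ordering the bids: 53,400 (I), 76,500 (K), 87,500 (J), 144,500 (D), 214,900 (H), 231,900 (E), …
The 4 lowest are I, K, J, D.
Total cost = 53,400 + 76,500 + 87,500 + 144,500 = $361,900.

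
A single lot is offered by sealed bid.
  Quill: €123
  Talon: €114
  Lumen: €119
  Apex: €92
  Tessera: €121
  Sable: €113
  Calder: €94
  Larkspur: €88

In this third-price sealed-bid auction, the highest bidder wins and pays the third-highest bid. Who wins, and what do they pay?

Bids in order: 123 (Quill) > 121 (Tessera) > 119 (Lumen) > 114 (Talon) > 113 (Sable) > 94 (Calder) > …
Quill wins; payment is bid #3 in the ranking = €119.

Quill pays €119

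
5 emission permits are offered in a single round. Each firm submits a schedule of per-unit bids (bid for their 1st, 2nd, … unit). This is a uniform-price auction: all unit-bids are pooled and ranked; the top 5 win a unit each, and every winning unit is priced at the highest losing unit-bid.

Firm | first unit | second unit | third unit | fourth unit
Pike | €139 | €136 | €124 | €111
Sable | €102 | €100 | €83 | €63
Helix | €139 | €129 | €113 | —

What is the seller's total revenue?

Total revenue: €565

All unit-bids, highest first — top 5: 139 (Pike-1), 139 (Helix-1), 136 (Pike-2), 129 (Helix-2), 124 (Pike-3)
The (k+1)-th unit-bid is €113.
Allocation: Helix 2, Pike 3. Every unit priced at €113.
Revenue = 5 × 113 = €565.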